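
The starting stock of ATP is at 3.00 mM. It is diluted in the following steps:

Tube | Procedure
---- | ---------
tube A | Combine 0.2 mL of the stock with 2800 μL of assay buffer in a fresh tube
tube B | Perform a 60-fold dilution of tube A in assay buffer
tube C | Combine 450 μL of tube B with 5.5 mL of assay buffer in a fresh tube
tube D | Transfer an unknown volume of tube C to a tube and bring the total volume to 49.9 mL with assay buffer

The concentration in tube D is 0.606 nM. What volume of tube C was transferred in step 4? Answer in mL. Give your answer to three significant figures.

Step 1: 0.2 mL + 2800 μL = 3 mL total → factor 3/0.2 = 15
Step 2: 60-fold → factor 60
Step 3: 450 μL + 5.5 mL = 5950 μL total → factor 5950/450 = 13.222
Step 4: v brought to 49.9 mL → factor = 49.9 mL/v
Product of known-step factors = 11900
Overall factor = 3.00 mM / (0.606 nM) = 4.9505 × 10^6
Step-4 factor = 4.9505 × 10^6 / 11900 = 416.01
v = 49.9 mL / 416.01 = 0.120 mL

0.120 mL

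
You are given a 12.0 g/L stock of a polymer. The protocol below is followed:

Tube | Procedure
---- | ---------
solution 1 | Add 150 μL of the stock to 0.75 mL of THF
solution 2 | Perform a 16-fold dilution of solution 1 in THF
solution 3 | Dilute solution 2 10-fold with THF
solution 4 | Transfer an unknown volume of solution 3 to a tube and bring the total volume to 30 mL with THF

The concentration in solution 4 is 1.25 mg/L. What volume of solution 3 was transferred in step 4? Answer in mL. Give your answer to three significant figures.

3.00 mL

Step 1: 150 μL + 0.75 mL = 900 μL total → factor 900/150 = 6
Step 2: 16-fold → factor 16
Step 3: 10-fold → factor 10
Step 4: v brought to 30 mL → factor = 30 mL/v
Product of known-step factors = 960
Overall factor = 12.0 g/L / (1.25 mg/L) = 9600
Step-4 factor = 9600 / 960 = 10
v = 30 mL / 10 = 3.00 mL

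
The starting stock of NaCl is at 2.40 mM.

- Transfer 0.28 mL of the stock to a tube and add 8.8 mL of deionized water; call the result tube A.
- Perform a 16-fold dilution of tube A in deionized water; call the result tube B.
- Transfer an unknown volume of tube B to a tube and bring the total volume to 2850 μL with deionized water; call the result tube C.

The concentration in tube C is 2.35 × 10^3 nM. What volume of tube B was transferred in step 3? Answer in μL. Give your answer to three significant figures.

1.45 × 10^3 μL

Step 1: 0.28 mL + 8.8 mL = 9.08 mL total → factor 9.08/0.28 = 32.429
Step 2: 16-fold → factor 16
Step 3: v brought to 2850 μL → factor = 2850 μL/v
Product of known-step factors = 518.86
Overall factor = 2.40 mM / (2.35 × 10^3 nM) = 1021.3
Step-3 factor = 1021.3 / 518.86 = 1.9683
v = 2850 μL / 1.9683 = 1.45 × 10^3 μL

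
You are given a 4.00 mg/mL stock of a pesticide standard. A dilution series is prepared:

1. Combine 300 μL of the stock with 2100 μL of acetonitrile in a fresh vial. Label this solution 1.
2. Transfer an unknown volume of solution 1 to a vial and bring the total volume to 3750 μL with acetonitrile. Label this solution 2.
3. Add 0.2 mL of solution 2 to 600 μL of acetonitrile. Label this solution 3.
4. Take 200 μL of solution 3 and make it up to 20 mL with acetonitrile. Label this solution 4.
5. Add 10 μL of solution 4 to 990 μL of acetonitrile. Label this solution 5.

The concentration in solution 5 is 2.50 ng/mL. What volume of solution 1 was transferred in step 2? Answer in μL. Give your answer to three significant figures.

750 μL

Step 1: 300 μL + 2100 μL = 2400 μL total → factor 2400/300 = 8
Step 2: v brought to 3750 μL → factor = 3750 μL/v
Step 3: 0.2 mL + 600 μL = 0.8 mL total → factor 0.8/0.2 = 4
Step 4: 200 μL brought to 20 mL → factor 20000/200 = 100
Step 5: 10 μL + 990 μL = 1000 μL total → factor 1000/10 = 100
Product of known-step factors = 3.2 × 10^5
Overall factor = 4.00 mg/mL / (2.50 ng/mL) = 1.6 × 10^6
Step-2 factor = 1.6 × 10^6 / 3.2 × 10^5 = 5
v = 3750 μL / 5 = 750 μL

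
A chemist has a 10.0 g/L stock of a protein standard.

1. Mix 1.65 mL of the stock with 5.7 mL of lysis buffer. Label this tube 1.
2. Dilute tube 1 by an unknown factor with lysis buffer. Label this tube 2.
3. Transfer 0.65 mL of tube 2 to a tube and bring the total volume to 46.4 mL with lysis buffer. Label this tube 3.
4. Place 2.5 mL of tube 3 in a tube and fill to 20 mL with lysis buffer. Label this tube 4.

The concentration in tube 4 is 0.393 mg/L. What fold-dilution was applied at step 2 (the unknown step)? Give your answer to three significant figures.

Step 1: 1.65 mL + 5.7 mL = 7.35 mL total → factor 7.35/1.65 = 4.4545
Step 2: unknown factor x
Step 3: 0.65 mL brought to 46.4 mL → factor 46.4/0.65 = 71.385
Step 4: 2.5 mL brought to 20 mL → factor 20/2.5 = 8
Product of known-step factors = 2543.9
Overall factor = 10.0 g/L / (0.393 mg/L) = 25445
x = 25445 / 2543.9 = 10.0

10.0-fold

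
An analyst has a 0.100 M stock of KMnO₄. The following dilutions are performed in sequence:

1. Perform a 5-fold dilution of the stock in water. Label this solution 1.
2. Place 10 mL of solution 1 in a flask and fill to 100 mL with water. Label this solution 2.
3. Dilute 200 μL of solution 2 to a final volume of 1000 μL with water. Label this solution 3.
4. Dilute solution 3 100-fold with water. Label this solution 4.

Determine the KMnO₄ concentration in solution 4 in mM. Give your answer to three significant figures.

0.00400 mM

Step 1: 5-fold → factor 5
Step 2: 10 mL brought to 100 mL → factor 100/10 = 10
Step 3: 200 μL brought to 1000 μL → factor 1000/200 = 5
Step 4: 100-fold → factor 100
Overall dilution factor = 5 × 10 × 5 × 100 = 25000
Final = 0.100 M / 25000 = 4.000 × 10^-6 M = 0.00400 mM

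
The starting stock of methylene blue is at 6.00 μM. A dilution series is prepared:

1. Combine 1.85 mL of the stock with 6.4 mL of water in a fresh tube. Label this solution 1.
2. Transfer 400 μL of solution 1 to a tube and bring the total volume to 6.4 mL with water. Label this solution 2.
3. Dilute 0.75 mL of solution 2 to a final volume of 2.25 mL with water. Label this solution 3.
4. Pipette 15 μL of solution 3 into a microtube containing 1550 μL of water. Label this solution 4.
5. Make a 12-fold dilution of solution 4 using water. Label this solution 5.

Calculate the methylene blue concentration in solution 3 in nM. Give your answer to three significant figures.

Step 1: 1.85 mL + 6.4 mL = 8.25 mL total → factor 8.25/1.85 = 4.4595
Step 2: 400 μL brought to 6.4 mL → factor 6400/400 = 16
Step 3: 0.75 mL brought to 2.25 mL → factor 2.25/0.75 = 3
Dilution factor through solution 3 = 4.4595 × 16 × 3 = 214.05
[solution 3] = 6.00 μM / 214.05 = 0.02803 μM = 28.0 nM

28.0 nM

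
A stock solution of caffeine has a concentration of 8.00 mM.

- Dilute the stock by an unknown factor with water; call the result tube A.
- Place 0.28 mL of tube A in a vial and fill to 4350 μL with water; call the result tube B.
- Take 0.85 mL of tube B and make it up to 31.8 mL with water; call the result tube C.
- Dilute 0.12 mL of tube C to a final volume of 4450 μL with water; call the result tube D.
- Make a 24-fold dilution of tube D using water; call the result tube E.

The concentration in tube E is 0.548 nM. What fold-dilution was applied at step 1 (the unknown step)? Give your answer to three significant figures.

Step 1: unknown factor x
Step 2: 0.28 mL brought to 4350 μL → factor 4.35/0.28 = 15.536
Step 3: 0.85 mL brought to 31.8 mL → factor 31.8/0.85 = 37.412
Step 4: 0.12 mL brought to 4450 μL → factor 4.45/0.12 = 37.083
Step 5: 24-fold → factor 24
Product of known-step factors = 5.1728 × 10^5
Overall factor = 8.00 mM / (0.548 nM) = 1.4599 × 10^7
x = 1.4599 × 10^7 / 5.1728 × 10^5 = 28.2

28.2-fold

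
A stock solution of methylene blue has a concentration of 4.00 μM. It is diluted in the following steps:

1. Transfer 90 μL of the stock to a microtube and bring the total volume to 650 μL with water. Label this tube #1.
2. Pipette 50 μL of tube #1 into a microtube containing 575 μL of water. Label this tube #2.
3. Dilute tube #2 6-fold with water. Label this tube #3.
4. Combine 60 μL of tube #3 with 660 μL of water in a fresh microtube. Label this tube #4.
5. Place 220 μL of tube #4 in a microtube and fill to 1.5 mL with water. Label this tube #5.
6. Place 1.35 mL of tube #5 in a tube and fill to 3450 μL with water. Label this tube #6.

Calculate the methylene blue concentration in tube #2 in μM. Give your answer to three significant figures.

0.0443 μM

Step 1: 90 μL brought to 650 μL → factor 650/90 = 7.2222
Step 2: 50 μL + 575 μL = 625 μL total → factor 625/50 = 12.5
Dilution factor through tube #2 = 7.2222 × 12.5 = 90.278
[tube #2] = 4.00 μM / 90.278 = 0.0443 μM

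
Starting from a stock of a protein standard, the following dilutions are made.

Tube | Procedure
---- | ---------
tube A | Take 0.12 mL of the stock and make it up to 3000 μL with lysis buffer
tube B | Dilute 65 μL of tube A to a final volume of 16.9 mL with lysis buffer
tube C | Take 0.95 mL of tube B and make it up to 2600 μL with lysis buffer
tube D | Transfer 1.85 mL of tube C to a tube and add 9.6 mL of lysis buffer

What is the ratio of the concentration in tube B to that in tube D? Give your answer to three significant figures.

Step 1: 0.12 mL brought to 3000 μL → factor 3/0.12 = 25
Step 2: 65 μL brought to 16.9 mL → factor 16900/65 = 260
Step 3: 0.95 mL brought to 2600 μL → factor 2.6/0.95 = 2.7368
Step 4: 1.85 mL + 9.6 mL = 11.45 mL total → factor 11.45/1.85 = 6.1892
Dilution factor to tube B = 6500; to tube D = 1.101 × 10^5
[tube B]/[tube D] = (factor to tube D)/(factor to tube B) = 1.101 × 10^5/6500 = 16.9

16.9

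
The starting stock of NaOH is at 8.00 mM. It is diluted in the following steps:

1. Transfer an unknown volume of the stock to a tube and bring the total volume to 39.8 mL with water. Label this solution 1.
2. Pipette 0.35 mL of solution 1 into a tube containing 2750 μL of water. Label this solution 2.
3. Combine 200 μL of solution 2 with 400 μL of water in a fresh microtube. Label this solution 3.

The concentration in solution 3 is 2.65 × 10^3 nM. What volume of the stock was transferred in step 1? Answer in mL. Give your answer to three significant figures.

0.350 mL

Step 1: v brought to 39.8 mL → factor = 39.8 mL/v
Step 2: 0.35 mL + 2750 μL = 3.1 mL total → factor 3.1/0.35 = 8.8571
Step 3: 200 μL + 400 μL = 600 μL total → factor 600/200 = 3
Product of known-step factors = 26.571
Overall factor = 8.00 mM / (2.65 × 10^3 nM) = 3018.9
Step-1 factor = 3018.9 / 26.571 = 113.61
v = 39.8 mL / 113.61 = 0.350 mL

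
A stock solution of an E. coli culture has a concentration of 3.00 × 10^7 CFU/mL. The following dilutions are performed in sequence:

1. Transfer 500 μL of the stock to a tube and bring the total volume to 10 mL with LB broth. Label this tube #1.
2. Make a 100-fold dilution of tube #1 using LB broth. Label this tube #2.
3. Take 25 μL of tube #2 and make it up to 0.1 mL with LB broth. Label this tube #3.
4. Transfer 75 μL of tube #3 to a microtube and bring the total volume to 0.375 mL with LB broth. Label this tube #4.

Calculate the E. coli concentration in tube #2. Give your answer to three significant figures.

Step 1: 500 μL brought to 10 mL → factor 10000/500 = 20
Step 2: 100-fold → factor 100
Dilution factor through tube #2 = 20 × 100 = 2000
[tube #2] = 3.00 × 10^7 CFU/mL / 2000 = 1.50 × 10^4 CFU/mL

1.50 × 10^4 CFU/mL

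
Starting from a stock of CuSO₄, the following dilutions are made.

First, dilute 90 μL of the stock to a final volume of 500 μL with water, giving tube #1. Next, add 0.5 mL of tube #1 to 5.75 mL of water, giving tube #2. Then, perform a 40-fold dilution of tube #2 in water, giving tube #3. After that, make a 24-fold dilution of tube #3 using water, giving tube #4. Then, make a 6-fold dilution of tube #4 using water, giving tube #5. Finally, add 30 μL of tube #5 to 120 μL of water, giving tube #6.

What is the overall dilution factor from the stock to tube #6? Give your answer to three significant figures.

Step 1: 90 μL brought to 500 μL → factor 500/90 = 5.5556
Step 2: 0.5 mL + 5.75 mL = 6.25 mL total → factor 6.25/0.5 = 12.5
Step 3: 40-fold → factor 40
Step 4: 24-fold → factor 24
Step 5: 6-fold → factor 6
Step 6: 30 μL + 120 μL = 150 μL total → factor 150/30 = 5
Overall dilution factor = 5.5556 × 12.5 × 40 × 24 × 6 × 5 = 2 × 10^6

2.00 × 10^6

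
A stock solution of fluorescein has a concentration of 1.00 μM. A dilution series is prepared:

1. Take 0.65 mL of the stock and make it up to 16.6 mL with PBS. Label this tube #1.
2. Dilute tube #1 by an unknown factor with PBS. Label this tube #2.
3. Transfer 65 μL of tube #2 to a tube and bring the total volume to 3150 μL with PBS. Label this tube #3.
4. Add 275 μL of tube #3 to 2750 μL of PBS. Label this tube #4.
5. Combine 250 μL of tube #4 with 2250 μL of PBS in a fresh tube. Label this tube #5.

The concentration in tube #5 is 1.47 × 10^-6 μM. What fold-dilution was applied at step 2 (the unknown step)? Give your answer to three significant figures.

Step 1: 0.65 mL brought to 16.6 mL → factor 16.6/0.65 = 25.538
Step 2: unknown factor x
Step 3: 65 μL brought to 3150 μL → factor 3150/65 = 48.462
Step 4: 275 μL + 2750 μL = 3025 μL total → factor 3025/275 = 11
Step 5: 250 μL + 2250 μL = 2500 μL total → factor 2500/250 = 10
Product of known-step factors = 1.3614 × 10^5
Overall factor = 1.00 μM / (1.47 × 10^-6 μM) = 6.8027 × 10^5
x = 6.8027 × 10^5 / 1.3614 × 10^5 = 5.00

5.00-fold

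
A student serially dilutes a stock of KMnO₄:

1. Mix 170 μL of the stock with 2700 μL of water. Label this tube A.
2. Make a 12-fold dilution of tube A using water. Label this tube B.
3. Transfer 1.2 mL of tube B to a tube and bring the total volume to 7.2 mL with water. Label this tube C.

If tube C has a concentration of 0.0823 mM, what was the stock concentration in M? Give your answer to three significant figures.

0.100 M

Step 1: 170 μL + 2700 μL = 2870 μL total → factor 2870/170 = 16.882
Step 2: 12-fold → factor 12
Step 3: 1.2 mL brought to 7.2 mL → factor 7.2/1.2 = 6
Overall dilution factor = 16.882 × 12 × 6 = 1215.5
Stock = 0.0823 mM × 1215.5 = 100.0 mM = 0.100 M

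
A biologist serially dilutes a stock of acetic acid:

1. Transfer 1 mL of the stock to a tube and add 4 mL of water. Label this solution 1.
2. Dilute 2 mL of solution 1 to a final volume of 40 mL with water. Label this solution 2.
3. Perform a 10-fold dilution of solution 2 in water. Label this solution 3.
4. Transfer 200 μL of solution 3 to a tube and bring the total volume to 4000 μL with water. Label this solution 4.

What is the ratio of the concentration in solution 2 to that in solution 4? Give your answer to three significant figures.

200

Step 1: 1 mL + 4 mL = 5 mL total → factor 5/1 = 5
Step 2: 2 mL brought to 40 mL → factor 40/2 = 20
Step 3: 10-fold → factor 10
Step 4: 200 μL brought to 4000 μL → factor 4000/200 = 20
Dilution factor to solution 2 = 100; to solution 4 = 20000
[solution 2]/[solution 4] = (factor to solution 4)/(factor to solution 2) = 20000/100 = 200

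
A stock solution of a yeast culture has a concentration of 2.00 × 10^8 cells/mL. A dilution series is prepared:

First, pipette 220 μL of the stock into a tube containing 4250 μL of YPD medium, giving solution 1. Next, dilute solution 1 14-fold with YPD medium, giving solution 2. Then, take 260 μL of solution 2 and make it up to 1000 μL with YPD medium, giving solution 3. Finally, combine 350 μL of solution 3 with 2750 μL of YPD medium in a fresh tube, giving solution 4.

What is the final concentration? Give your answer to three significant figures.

2.06 × 10^4 cells/mL

Step 1: 220 μL + 4250 μL = 4470 μL total → factor 4470/220 = 20.318
Step 2: 14-fold → factor 14
Step 3: 260 μL brought to 1000 μL → factor 1000/260 = 3.8462
Step 4: 350 μL + 2750 μL = 3100 μL total → factor 3100/350 = 8.8571
Overall dilution factor = 20.318 × 14 × 3.8462 × 8.8571 = 9690.2
Final = 2.00 × 10^8 cells/mL / 9690.2 = 2.06 × 10^4 cells/mL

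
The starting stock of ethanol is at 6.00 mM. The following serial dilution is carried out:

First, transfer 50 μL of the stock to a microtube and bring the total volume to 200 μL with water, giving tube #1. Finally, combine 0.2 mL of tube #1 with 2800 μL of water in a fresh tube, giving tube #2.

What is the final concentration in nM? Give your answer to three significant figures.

Step 1: 50 μL brought to 200 μL → factor 200/50 = 4
Step 2: 0.2 mL + 2800 μL = 3 mL total → factor 3/0.2 = 15
Overall dilution factor = 4 × 15 = 60
Final = 6.00 mM / 60 = 0.1000 mM = 1.00 × 10^5 nM

1.00 × 10^5 nM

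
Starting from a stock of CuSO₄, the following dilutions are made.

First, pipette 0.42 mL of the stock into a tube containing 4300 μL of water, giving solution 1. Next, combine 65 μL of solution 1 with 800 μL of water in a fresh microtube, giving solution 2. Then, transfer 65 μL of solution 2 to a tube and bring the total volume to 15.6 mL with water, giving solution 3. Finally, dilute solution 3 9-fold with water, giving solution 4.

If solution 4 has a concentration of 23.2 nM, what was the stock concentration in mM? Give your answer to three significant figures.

Step 1: 0.42 mL + 4300 μL = 4.72 mL total → factor 4.72/0.42 = 11.238
Step 2: 65 μL + 800 μL = 865 μL total → factor 865/65 = 13.308
Step 3: 65 μL brought to 15.6 mL → factor 15600/65 = 240
Step 4: 9-fold → factor 9
Overall dilution factor = 11.238 × 13.308 × 240 × 9 = 3.2303 × 10^5
Stock = 23.2 nM × 3.2303 × 10^5 = 7.494 × 10^6 nM = 7.49 mM

7.49 mM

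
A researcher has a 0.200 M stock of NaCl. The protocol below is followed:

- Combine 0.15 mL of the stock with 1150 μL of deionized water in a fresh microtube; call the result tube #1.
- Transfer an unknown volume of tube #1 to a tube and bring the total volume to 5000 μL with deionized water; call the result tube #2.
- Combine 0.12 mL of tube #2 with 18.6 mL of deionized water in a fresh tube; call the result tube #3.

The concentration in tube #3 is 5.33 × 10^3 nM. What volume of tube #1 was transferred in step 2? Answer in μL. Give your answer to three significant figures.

Step 1: 0.15 mL + 1150 μL = 1.3 mL total → factor 1.3/0.15 = 8.6667
Step 2: v brought to 5000 μL → factor = 5000 μL/v
Step 3: 0.12 mL + 18.6 mL = 18.72 mL total → factor 18.72/0.12 = 156
Product of known-step factors = 1352
Overall factor = 0.200 M / (5.33 × 10^3 nM) = 37523
Step-2 factor = 37523 / 1352 = 27.754
v = 5000 μL / 27.754 = 180 μL

180 μL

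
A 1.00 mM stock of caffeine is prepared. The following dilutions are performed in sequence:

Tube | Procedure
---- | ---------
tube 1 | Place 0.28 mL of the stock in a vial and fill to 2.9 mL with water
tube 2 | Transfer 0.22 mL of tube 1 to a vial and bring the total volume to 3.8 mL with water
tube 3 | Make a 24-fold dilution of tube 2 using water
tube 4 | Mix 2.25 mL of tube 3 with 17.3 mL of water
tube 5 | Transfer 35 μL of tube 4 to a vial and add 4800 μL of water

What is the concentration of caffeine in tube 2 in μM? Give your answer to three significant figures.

5.59 μM

Step 1: 0.28 mL brought to 2.9 mL → factor 2.9/0.28 = 10.357
Step 2: 0.22 mL brought to 3.8 mL → factor 3.8/0.22 = 17.273
Dilution factor through tube 2 = 10.357 × 17.273 = 178.9
[tube 2] = 1.00 mM / 178.9 = 0.005590 mM = 5.59 μM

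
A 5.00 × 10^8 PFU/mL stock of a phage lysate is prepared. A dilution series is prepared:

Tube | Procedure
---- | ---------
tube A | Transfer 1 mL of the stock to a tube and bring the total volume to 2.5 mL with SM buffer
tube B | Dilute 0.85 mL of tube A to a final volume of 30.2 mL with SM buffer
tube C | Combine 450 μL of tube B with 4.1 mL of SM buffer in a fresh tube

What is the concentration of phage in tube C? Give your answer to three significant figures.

Step 1: 1 mL brought to 2.5 mL → factor 2.5/1 = 2.5
Step 2: 0.85 mL brought to 30.2 mL → factor 30.2/0.85 = 35.529
Step 3: 450 μL + 4.1 mL = 4550 μL total → factor 4550/450 = 10.111
Overall dilution factor = 2.5 × 35.529 × 10.111 = 898.1
Final = 5.00 × 10^8 PFU/mL / 898.1 = 5.57 × 10^5 PFU/mL

5.57 × 10^5 PFU/mL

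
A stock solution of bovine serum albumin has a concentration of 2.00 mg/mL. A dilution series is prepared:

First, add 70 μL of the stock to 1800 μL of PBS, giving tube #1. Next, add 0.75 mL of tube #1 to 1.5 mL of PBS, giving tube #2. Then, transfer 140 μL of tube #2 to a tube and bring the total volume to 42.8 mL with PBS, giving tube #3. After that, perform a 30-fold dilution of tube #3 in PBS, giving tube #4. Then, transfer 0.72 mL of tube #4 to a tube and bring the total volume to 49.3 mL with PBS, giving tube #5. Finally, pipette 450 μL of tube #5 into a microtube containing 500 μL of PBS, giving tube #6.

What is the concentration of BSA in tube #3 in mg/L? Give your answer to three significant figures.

Step 1: 70 μL + 1800 μL = 1870 μL total → factor 1870/70 = 26.714
Step 2: 0.75 mL + 1.5 mL = 2.25 mL total → factor 2.25/0.75 = 3
Step 3: 140 μL brought to 42.8 mL → factor 42800/140 = 305.71
Dilution factor through tube #3 = 26.714 × 3 × 305.71 = 24501
[tube #3] = 2.00 mg/mL / 24501 = 8.163 × 10^-5 mg/mL = 0.0816 mg/L

0.0816 mg/L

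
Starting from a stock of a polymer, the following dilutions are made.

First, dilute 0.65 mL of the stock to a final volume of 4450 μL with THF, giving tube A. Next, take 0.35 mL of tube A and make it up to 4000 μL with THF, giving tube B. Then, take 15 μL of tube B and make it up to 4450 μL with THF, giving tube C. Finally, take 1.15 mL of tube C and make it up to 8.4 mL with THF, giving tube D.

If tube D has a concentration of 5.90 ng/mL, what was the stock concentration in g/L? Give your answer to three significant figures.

1.00 g/L

Step 1: 0.65 mL brought to 4450 μL → factor 4.45/0.65 = 6.8462
Step 2: 0.35 mL brought to 4000 μL → factor 4/0.35 = 11.429
Step 3: 15 μL brought to 4450 μL → factor 4450/15 = 296.67
Step 4: 1.15 mL brought to 8.4 mL → factor 8.4/1.15 = 7.3043
Overall dilution factor = 6.8462 × 11.429 × 296.67 × 7.3043 = 1.6955 × 10^5
Stock = 5.90 ng/mL × 1.6955 × 10^5 = 1.000 × 10^6 ng/mL = 1.00 g/L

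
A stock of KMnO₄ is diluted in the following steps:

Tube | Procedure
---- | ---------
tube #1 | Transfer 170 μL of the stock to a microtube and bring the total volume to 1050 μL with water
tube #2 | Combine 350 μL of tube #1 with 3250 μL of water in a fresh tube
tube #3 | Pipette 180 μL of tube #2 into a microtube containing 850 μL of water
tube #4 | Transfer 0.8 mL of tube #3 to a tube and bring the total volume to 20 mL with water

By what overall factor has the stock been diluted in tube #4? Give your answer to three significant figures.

Step 1: 170 μL brought to 1050 μL → factor 1050/170 = 6.1765
Step 2: 350 μL + 3250 μL = 3600 μL total → factor 3600/350 = 10.286
Step 3: 180 μL + 850 μL = 1030 μL total → factor 1030/180 = 5.7222
Step 4: 0.8 mL brought to 20 mL → factor 20/0.8 = 25
Overall dilution factor = 6.1765 × 10.286 × 5.7222 × 25 = 9088.2

9.09 × 10^3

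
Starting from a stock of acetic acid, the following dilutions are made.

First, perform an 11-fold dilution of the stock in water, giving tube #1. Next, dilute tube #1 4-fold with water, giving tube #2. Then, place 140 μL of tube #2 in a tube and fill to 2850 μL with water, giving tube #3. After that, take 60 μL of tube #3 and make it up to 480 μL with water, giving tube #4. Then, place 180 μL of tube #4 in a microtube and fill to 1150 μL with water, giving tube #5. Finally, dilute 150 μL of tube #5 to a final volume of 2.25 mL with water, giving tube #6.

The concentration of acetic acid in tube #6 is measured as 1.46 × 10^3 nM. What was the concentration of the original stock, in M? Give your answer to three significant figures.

Step 1: 11-fold → factor 11
Step 2: 4-fold → factor 4
Step 3: 140 μL brought to 2850 μL → factor 2850/140 = 20.357
Step 4: 60 μL brought to 480 μL → factor 480/60 = 8
Step 5: 180 μL brought to 1150 μL → factor 1150/180 = 6.3889
Step 6: 150 μL brought to 2.25 mL → factor 2250/150 = 15
Overall dilution factor = 11 × 4 × 20.357 × 8 × 6.3889 × 15 = 6.8671 × 10^5
Stock = 1.46 × 10^3 nM × 6.8671 × 10^5 = 1.003 × 10^9 nM = 1.00 M

1.00 M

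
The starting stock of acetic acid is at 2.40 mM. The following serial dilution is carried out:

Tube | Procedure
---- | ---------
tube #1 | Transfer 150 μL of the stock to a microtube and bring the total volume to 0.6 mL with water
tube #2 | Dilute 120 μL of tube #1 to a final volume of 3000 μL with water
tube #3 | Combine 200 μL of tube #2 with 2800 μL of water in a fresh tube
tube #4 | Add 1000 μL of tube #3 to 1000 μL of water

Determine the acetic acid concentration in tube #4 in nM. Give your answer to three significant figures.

800 nM

Step 1: 150 μL brought to 0.6 mL → factor 600/150 = 4
Step 2: 120 μL brought to 3000 μL → factor 3000/120 = 25
Step 3: 200 μL + 2800 μL = 3000 μL total → factor 3000/200 = 15
Step 4: 1000 μL + 1000 μL = 2000 μL total → factor 2000/1000 = 2
Overall dilution factor = 4 × 25 × 15 × 2 = 3000
Final = 2.40 mM / 3000 = 0.0008000 mM = 800 nM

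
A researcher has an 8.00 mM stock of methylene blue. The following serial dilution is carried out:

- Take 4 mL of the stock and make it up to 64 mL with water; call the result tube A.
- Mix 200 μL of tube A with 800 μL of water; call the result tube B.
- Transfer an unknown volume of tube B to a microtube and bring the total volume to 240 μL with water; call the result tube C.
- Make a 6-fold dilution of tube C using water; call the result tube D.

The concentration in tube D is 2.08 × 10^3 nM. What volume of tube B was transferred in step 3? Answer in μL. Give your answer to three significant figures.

Step 1: 4 mL brought to 64 mL → factor 64/4 = 16
Step 2: 200 μL + 800 μL = 1000 μL total → factor 1000/200 = 5
Step 3: v brought to 240 μL → factor = 240 μL/v
Step 4: 6-fold → factor 6
Product of known-step factors = 480
Overall factor = 8.00 mM / (2.08 × 10^3 nM) = 3846.2
Step-3 factor = 3846.2 / 480 = 8.0128
v = 240 μL / 8.0128 = 30.0 μL

30.0 μL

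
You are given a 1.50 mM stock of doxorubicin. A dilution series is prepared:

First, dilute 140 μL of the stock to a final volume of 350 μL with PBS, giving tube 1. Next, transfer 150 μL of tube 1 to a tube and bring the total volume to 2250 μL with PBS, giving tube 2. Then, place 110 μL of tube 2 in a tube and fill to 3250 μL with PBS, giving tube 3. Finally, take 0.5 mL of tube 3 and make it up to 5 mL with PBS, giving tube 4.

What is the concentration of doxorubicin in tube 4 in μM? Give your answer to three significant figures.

Step 1: 140 μL brought to 350 μL → factor 350/140 = 2.5
Step 2: 150 μL brought to 2250 μL → factor 2250/150 = 15
Step 3: 110 μL brought to 3250 μL → factor 3250/110 = 29.545
Step 4: 0.5 mL brought to 5 mL → factor 5/0.5 = 10
Overall dilution factor = 2.5 × 15 × 29.545 × 10 = 11080
Final = 1.50 mM / 11080 = 0.0001354 mM = 0.135 μM

0.135 μM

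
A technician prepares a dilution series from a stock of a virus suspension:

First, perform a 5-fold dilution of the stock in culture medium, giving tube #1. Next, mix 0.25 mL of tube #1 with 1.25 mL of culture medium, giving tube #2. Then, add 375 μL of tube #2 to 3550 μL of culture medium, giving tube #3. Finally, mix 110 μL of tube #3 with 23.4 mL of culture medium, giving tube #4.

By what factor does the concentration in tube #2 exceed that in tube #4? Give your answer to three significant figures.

2.24 × 10^3

Step 1: 5-fold → factor 5
Step 2: 0.25 mL + 1.25 mL = 1.5 mL total → factor 1.5/0.25 = 6
Step 3: 375 μL + 3550 μL = 3925 μL total → factor 3925/375 = 10.467
Step 4: 110 μL + 23.4 mL = 23510 μL total → factor 23510/110 = 213.73
Dilution factor to tube #2 = 30; to tube #4 = 67110
[tube #2]/[tube #4] = (factor to tube #4)/(factor to tube #2) = 67110/30 = 2.24 × 10^3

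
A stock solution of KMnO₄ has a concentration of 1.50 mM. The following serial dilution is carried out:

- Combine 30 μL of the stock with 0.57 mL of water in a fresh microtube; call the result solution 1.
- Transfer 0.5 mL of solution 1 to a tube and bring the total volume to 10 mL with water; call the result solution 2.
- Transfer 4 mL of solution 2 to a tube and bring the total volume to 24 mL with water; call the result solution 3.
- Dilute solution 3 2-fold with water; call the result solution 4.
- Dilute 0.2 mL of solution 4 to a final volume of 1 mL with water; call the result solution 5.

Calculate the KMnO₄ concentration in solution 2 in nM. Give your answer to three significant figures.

Step 1: 30 μL + 0.57 mL = 600 μL total → factor 600/30 = 20
Step 2: 0.5 mL brought to 10 mL → factor 10/0.5 = 20
Dilution factor through solution 2 = 20 × 20 = 400
[solution 2] = 1.50 mM / 400 = 0.003750 mM = 3.75 × 10^3 nM

3.75 × 10^3 nM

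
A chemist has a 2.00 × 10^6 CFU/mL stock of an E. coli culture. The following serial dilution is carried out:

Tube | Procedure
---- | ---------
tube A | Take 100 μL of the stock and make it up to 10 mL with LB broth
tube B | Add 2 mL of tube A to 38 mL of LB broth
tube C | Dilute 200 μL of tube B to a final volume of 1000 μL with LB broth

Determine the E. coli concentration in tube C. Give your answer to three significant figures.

200 CFU/mL

Step 1: 100 μL brought to 10 mL → factor 10000/100 = 100
Step 2: 2 mL + 38 mL = 40 mL total → factor 40/2 = 20
Step 3: 200 μL brought to 1000 μL → factor 1000/200 = 5
Overall dilution factor = 100 × 20 × 5 = 10000
Final = 2.00 × 10^6 CFU/mL / 10000 = 200 CFU/mL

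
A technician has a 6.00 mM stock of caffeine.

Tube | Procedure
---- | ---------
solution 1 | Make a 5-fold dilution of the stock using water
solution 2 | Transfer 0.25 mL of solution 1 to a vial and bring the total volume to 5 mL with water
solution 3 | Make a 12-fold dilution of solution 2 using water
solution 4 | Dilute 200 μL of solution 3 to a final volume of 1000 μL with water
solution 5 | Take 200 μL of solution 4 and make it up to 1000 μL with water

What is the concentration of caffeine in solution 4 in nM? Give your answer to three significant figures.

Step 1: 5-fold → factor 5
Step 2: 0.25 mL brought to 5 mL → factor 5/0.25 = 20
Step 3: 12-fold → factor 12
Step 4: 200 μL brought to 1000 μL → factor 1000/200 = 5
Dilution factor through solution 4 = 5 × 20 × 12 × 5 = 6000
[solution 4] = 6.00 mM / 6000 = 0.001000 mM = 1.00 × 10^3 nM

1.00 × 10^3 nM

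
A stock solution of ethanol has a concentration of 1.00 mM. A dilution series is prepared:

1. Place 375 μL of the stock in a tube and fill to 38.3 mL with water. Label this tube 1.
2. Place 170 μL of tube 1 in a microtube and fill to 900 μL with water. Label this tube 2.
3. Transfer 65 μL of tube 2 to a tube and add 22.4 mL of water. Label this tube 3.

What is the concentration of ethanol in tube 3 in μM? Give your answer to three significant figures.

0.00535 μM

Step 1: 375 μL brought to 38.3 mL → factor 38300/375 = 102.13
Step 2: 170 μL brought to 900 μL → factor 900/170 = 5.2941
Step 3: 65 μL + 22.4 mL = 22465 μL total → factor 22465/65 = 345.62
Overall dilution factor = 102.13 × 5.2941 × 345.62 = 1.8688 × 10^5
Final = 1.00 mM / 1.8688 × 10^5 = 5.351 × 10^-6 mM = 0.00535 μM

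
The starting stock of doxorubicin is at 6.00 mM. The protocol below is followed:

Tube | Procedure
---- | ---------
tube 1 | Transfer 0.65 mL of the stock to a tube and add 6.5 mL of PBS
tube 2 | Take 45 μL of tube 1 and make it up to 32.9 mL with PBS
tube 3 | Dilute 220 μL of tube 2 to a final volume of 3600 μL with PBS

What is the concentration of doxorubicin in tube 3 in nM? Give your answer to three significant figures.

45.6 nM

Step 1: 0.65 mL + 6.5 mL = 7.15 mL total → factor 7.15/0.65 = 11
Step 2: 45 μL brought to 32.9 mL → factor 32900/45 = 731.11
Step 3: 220 μL brought to 3600 μL → factor 3600/220 = 16.364
Overall dilution factor = 11 × 731.11 × 16.364 = 1.316 × 10^5
Final = 6.00 mM / 1.316 × 10^5 = 4.559 × 10^-5 mM = 45.6 nM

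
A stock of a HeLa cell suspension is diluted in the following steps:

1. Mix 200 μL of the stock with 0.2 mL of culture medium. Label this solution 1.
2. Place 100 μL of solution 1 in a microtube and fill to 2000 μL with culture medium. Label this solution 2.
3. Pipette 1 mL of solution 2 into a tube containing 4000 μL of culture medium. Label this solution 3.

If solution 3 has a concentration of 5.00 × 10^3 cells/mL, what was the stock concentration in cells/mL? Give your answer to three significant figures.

Step 1: 200 μL + 0.2 mL = 400 μL total → factor 400/200 = 2
Step 2: 100 μL brought to 2000 μL → factor 2000/100 = 20
Step 3: 1 mL + 4000 μL = 5 mL total → factor 5/1 = 5
Overall dilution factor = 2 × 20 × 5 = 200
Stock = 5.00 × 10^3 cells/mL × 200 = 1.00 × 10^6 cells/mL

1.00 × 10^6 cells/mL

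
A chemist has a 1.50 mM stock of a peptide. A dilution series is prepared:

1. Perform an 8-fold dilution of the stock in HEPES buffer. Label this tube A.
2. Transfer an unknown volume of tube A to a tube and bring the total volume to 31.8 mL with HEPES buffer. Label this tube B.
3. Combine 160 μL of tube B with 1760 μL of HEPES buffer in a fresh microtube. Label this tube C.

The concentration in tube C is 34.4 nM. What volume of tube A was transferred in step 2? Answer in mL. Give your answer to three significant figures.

Step 1: 8-fold → factor 8
Step 2: v brought to 31.8 mL → factor = 31.8 mL/v
Step 3: 160 μL + 1760 μL = 1920 μL total → factor 1920/160 = 12
Product of known-step factors = 96
Overall factor = 1.50 mM / (34.4 nM) = 43605
Step-2 factor = 43605 / 96 = 454.22
v = 31.8 mL / 454.22 = 0.0700 mL

0.0700 mL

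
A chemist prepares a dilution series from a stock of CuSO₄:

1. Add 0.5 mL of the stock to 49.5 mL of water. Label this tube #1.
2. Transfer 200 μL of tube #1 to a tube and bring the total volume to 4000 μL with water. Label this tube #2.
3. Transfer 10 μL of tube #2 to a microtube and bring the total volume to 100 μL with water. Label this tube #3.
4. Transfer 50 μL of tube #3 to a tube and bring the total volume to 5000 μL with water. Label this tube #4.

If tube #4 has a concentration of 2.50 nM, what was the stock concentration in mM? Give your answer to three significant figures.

Step 1: 0.5 mL + 49.5 mL = 50 mL total → factor 50/0.5 = 100
Step 2: 200 μL brought to 4000 μL → factor 4000/200 = 20
Step 3: 10 μL brought to 100 μL → factor 100/10 = 10
Step 4: 50 μL brought to 5000 μL → factor 5000/50 = 100
Overall dilution factor = 100 × 20 × 10 × 100 = 2 × 10^6
Stock = 2.50 nM × 2 × 10^6 = 5.000 × 10^6 nM = 5.00 mM

5.00 mM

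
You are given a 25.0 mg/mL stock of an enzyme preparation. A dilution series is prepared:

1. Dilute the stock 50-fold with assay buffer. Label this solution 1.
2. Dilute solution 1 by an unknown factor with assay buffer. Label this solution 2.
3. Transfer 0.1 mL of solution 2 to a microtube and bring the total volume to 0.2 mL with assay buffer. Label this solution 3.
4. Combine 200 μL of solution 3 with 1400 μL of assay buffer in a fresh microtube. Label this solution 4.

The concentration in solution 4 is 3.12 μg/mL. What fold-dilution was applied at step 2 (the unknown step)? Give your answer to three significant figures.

Step 1: 50-fold → factor 50
Step 2: unknown factor x
Step 3: 0.1 mL brought to 0.2 mL → factor 0.2/0.1 = 2
Step 4: 200 μL + 1400 μL = 1600 μL total → factor 1600/200 = 8
Product of known-step factors = 800
Overall factor = 25.0 mg/mL / (3.12 μg/mL) = 8012.8
x = 8012.8 / 800 = 10.0

10.0-fold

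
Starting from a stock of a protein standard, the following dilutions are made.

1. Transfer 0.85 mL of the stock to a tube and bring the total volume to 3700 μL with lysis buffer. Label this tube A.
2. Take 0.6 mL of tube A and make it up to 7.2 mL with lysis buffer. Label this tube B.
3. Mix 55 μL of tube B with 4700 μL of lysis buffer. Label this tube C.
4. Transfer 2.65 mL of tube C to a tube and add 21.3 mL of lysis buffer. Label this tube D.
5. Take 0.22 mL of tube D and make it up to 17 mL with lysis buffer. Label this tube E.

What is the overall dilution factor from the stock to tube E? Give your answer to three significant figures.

Step 1: 0.85 mL brought to 3700 μL → factor 3.7/0.85 = 4.3529
Step 2: 0.6 mL brought to 7.2 mL → factor 7.2/0.6 = 12
Step 3: 55 μL + 4700 μL = 4755 μL total → factor 4755/55 = 86.455
Step 4: 2.65 mL + 21.3 mL = 23.95 mL total → factor 23.95/2.65 = 9.0377
Step 5: 0.22 mL brought to 17 mL → factor 17/0.22 = 77.273
Overall dilution factor = 4.3529 × 12 × 86.455 × 9.0377 × 77.273 = 3.1538 × 10^6

3.15 × 10^6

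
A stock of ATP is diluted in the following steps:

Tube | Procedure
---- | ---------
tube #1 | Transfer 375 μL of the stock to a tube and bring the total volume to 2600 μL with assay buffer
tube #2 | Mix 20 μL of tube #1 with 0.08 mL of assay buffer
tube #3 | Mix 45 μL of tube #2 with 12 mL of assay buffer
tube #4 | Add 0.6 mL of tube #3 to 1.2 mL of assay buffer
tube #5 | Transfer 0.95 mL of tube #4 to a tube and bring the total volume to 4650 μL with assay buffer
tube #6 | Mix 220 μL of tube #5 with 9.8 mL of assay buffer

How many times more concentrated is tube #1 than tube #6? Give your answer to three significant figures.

Step 1: 375 μL brought to 2600 μL → factor 2600/375 = 6.9333
Step 2: 20 μL + 0.08 mL = 100 μL total → factor 100/20 = 5
Step 3: 45 μL + 12 mL = 12045 μL total → factor 12045/45 = 267.67
Step 4: 0.6 mL + 1.2 mL = 1.8 mL total → factor 1.8/0.6 = 3
Step 5: 0.95 mL brought to 4650 μL → factor 4.65/0.95 = 4.8947
Step 6: 220 μL + 9.8 mL = 10020 μL total → factor 10020/220 = 45.545
Dilution factor to tube #1 = 6.9333; to tube #6 = 6.2059 × 10^6
[tube #1]/[tube #6] = (factor to tube #6)/(factor to tube #1) = 6.2059 × 10^6/6.9333 = 8.95 × 10^5

8.95 × 10^5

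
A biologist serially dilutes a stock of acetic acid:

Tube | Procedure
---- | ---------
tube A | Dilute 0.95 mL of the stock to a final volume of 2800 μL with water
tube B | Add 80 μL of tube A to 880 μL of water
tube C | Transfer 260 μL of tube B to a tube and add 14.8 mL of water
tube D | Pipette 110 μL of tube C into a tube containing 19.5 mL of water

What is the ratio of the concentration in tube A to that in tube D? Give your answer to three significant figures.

Step 1: 0.95 mL brought to 2800 μL → factor 2.8/0.95 = 2.9474
Step 2: 80 μL + 880 μL = 960 μL total → factor 960/80 = 12
Step 3: 260 μL + 14.8 mL = 15060 μL total → factor 15060/260 = 57.923
Step 4: 110 μL + 19.5 mL = 19610 μL total → factor 19610/110 = 178.27
Dilution factor to tube A = 2.9474; to tube D = 3.6522 × 10^5
[tube A]/[tube D] = (factor to tube D)/(factor to tube A) = 3.6522 × 10^5/2.9474 = 1.24 × 10^5

1.24 × 10^5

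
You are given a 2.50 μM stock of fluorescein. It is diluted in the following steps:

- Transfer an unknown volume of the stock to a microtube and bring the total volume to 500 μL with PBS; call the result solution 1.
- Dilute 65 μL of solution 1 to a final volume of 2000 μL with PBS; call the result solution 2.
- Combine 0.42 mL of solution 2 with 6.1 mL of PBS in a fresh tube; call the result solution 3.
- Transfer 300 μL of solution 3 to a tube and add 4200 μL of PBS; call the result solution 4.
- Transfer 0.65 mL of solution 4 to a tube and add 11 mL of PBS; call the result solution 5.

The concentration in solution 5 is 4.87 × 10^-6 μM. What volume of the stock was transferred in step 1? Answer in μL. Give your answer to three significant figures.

Step 1: v brought to 500 μL → factor = 500 μL/v
Step 2: 65 μL brought to 2000 μL → factor 2000/65 = 30.769
Step 3: 0.42 mL + 6.1 mL = 6.52 mL total → factor 6.52/0.42 = 15.524
Step 4: 300 μL + 4200 μL = 4500 μL total → factor 4500/300 = 15
Step 5: 0.65 mL + 11 mL = 11.65 mL total → factor 11.65/0.65 = 17.923
Product of known-step factors = 1.2842 × 10^5
Overall factor = 2.50 μM / (4.87 × 10^-6 μM) = 5.1335 × 10^5
Step-1 factor = 5.1335 × 10^5 / 1.2842 × 10^5 = 3.9975
v = 500 μL / 3.9975 = 125 μL

125 μL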